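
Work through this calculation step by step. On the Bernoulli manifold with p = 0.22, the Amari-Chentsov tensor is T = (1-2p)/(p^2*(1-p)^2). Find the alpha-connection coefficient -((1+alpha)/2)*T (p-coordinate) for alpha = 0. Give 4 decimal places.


Skewness (Amari-Chentsov) tensor: T = (1-2p)/(p^2*(1-p)^2).
p = 0.22, 1-2p = 0.56, p^2 = 0.0484, (1-p)^2 = 0.6084.
T = 0.56/(0.0484 * 0.6084) = 19.017502.
In the p-coordinate, Gamma^(alpha) = Gamma^(0) - (alpha/2)*T with Gamma^(0) = (1/2)*g'(p) = -T/2,
so Gamma^(alpha) = -((1+alpha)/2)*T.
alpha = 0, -(1+alpha)/2 = -0.5.
Gamma = -0.5 * 19.017502 = -9.5088

-9.5088


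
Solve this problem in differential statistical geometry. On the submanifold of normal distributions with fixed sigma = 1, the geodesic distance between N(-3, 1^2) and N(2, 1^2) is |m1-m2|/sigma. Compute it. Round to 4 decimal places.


On the fixed-variance normal subfamily, geodesic distance = |m1-m2|/sigma.
|-3 - 2| = 5.
sigma = 1.
d = 5/1 = 5.0000

5.0000


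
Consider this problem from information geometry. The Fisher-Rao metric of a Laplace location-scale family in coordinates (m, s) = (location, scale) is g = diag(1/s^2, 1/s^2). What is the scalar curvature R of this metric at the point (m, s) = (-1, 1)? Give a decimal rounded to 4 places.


The metric has the form g = (A dm^2 + B ds^2)/s^2 with A = 1, B = 1.
Substitute u = sqrt(A/B)*m: g = B*(du^2 + ds^2)/s^2, i.e. B times the
Poincare upper half-plane metric, which has constant Gaussian curvature -1.
Scaling a 2D metric by a constant c divides the Gaussian curvature by c,
so K = -1/B = -1/(1) = -1.0000 everywhere (the point (m, s) = (-1, 1) is irrelevant:
the curvature is constant).
Scalar curvature in dimension 2: R = 2K = -2/(1) = -2.0000.

-2.0000


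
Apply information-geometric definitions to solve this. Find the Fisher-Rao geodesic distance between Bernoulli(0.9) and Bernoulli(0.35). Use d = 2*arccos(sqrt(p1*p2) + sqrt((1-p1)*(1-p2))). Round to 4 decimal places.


Geodesic distance on Bernoulli manifold:
d(p1,p2) = 2*arccos(sqrt(p1*p2) + sqrt((1-p1)*(1-p2))).
sqrt(p1*p2) = sqrt(0.9*0.35) = 0.561249.
sqrt((1-p1)*(1-p2)) = sqrt(0.1*0.65) = 0.254951.
arg = 0.561249 + 0.254951 = 0.8162.
d = 2*arccos(0.8162) = 1.2320

1.2320


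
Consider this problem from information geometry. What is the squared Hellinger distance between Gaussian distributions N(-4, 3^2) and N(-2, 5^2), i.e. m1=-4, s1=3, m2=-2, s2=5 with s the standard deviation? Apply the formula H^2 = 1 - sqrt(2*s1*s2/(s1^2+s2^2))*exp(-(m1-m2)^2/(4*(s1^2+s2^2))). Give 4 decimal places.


Squared Hellinger distance for Gaussians:
H^2 = 1 - sqrt(2*s1*s2/(s1^2+s2^2)) * exp(-(m1-m2)^2/(4*(s1^2+s2^2))).
s1^2 = 9, s2^2 = 25, s1^2+s2^2 = 34.
sqrt(2*3*5/(34)) = 0.939336.
(m1-m2)^2 = (-2)^2 = 4.
exp(-4/(4*34)) = exp(-0.029412) = 0.971017.
H^2 = 1 - 0.939336*0.971017 = 0.0879

0.0879


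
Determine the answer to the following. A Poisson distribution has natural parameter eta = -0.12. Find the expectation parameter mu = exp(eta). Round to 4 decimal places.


Expectation parameter for Poisson exponential family:
mu = exp(eta).
eta = -0.12.
mu = exp(-0.12) = 0.8869

0.8869


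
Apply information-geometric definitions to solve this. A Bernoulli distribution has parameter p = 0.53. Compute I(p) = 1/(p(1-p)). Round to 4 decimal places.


For Bernoulli(p), Fisher information is I(p) = 1/(p*(1-p)).
p = 0.53, 1-p = 0.47.
p*(1-p) = 0.2491.
I(p) = 1/0.2491 = 4.0145

4.0145


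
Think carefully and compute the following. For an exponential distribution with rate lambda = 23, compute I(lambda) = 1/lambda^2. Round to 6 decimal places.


Fisher information for exponential: I(lambda) = 1/lambda^2.
lambda = 23, lambda^2 = 529.
I = 1/529 = 0.001890

0.001890


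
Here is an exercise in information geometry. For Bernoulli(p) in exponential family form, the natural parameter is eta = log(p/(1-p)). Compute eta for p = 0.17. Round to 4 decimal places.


Natural parameter for Bernoulli: eta = log(p/(1-p)).
p = 0.17, 1-p = 0.83.
p/(1-p) = 0.204819.
eta = log(0.204819) = -1.5856

-1.5856


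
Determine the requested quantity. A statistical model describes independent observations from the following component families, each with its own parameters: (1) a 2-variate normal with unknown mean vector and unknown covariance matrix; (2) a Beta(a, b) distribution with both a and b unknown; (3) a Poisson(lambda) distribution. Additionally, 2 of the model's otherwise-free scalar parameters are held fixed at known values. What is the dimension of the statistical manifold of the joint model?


The dimension of a statistical manifold equals the number of free
(independent) real parameters of the model. For a product of independent
blocks the parameter counts add.
- 2-variate normal: 2 (mean) + 2*3/2 = 3 (symmetric covariance) = 5.
- Beta (a, b): 2.
- Poisson (lambda): 1.
Total = 5 + 2 + 1 = 8.
2 parameter(s) fixed at known values: 8 - 2 = 6.
Dimension = 6

6


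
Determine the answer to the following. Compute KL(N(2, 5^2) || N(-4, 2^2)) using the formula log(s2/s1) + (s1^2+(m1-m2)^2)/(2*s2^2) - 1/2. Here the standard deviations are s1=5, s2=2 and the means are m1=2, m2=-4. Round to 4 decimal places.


KL divergence between normal distributions:
KL = log(s2/s1) + (s1^2 + (m1-m2)^2)/(2*s2^2) - 1/2.
log(2/5) = -0.916291.
(5^2 + (2--4)^2)/(2*2^2) = (25 + 36)/8 = 7.625.
KL = -0.916291 + 7.625 - 0.5 = 6.2087

6.2087


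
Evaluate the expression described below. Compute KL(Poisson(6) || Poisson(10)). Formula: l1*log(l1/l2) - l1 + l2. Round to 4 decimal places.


KL divergence for Poisson:
KL = l1*log(l1/l2) - l1 + l2.
l1 = 6, l2 = 10.
log(6/10) = -0.510826.
l1*log(l1/l2) = 6 * -0.510826 = -3.064954.
KL = -3.064954 - 6 + 10 = 0.9350

0.9350


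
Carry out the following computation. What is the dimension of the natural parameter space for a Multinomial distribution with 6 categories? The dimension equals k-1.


Exponential family dimension calculation:
For Multinomial with k=6 categories, dim = k-1 = 5.

5


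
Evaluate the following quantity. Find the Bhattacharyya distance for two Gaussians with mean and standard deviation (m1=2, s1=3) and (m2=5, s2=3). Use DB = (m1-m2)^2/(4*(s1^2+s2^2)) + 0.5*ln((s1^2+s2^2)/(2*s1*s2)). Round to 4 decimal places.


Bhattacharyya distance between two Gaussians:
DB = (m1-m2)^2/(4*(s1^2+s2^2)) + (1/2)*ln((s1^2+s2^2)/(2*s1*s2)).
(m1-m2)^2 = (-3)^2 = 9.
s1^2+s2^2 = 9 + 9 = 18.
term1 = 9/72 = 0.125.
term2 = 0.5*ln(18/18.0) = 0.0.
DB = 0.125 + 0.0 = 0.1250

0.1250


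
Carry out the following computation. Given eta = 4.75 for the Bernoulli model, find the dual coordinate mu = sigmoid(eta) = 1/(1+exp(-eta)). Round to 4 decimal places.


Dual coordinate (expectation parameter) for Bernoulli:
mu = 1/(1+exp(-eta)).
eta = 4.75.
exp(-eta) = exp(-4.75) = 0.008652.
mu = 1/(1+0.008652) = 0.9914

0.9914


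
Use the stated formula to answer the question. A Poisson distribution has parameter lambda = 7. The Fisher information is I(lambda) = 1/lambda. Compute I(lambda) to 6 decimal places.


Fisher information for Poisson: I(lambda) = 1/lambda.
lambda = 7.
I(lambda) = 1/7 = 0.142857

0.142857


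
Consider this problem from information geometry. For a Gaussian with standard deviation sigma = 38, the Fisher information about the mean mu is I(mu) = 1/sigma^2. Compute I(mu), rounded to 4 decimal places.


The Fisher information for the mean of a normal distribution is I(mu) = 1/sigma^2.
sigma = 38, so sigma^2 = 1444.
I(mu) = 1/1444 = 0.0007

0.0007


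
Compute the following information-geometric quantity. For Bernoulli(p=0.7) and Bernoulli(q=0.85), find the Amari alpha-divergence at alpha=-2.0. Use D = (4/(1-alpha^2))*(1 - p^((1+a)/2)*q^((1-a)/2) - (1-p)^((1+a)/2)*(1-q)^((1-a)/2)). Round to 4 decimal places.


Amari alpha-divergence:
D = (4/(1-alpha^2))*(1 - p^((1+a)/2)*q^((1-a)/2) - (1-p)^((1+a)/2)*(1-q)^((1-a)/2)).
alpha = -2.0, p = 0.7, q = 0.85.
e1 = (1+alpha)/2 = -0.5, e2 = (1-alpha)/2 = 1.5.
t1 = p^e1 * q^e2 = 0.7^-0.5 * 0.85^1.5 = 0.936654.
t2 = (1-p)^e1 * (1-q)^e2 = 0.3^-0.5 * 0.15^1.5 = 0.106066.
4/(1-alpha^2) = -1.333333.
D = -1.333333*(1 - 0.936654 - 0.106066) = 0.0570

0.0570


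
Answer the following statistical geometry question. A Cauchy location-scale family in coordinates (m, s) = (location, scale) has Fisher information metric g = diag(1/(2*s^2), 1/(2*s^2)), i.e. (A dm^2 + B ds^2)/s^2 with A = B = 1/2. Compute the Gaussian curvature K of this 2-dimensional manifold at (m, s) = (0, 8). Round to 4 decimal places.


The metric has the form g = (A dm^2 + B ds^2)/s^2 with A = 1/2, B = 1/2.
Substitute u = sqrt(A/B)*m: g = B*(du^2 + ds^2)/s^2, i.e. B times the
Poincare upper half-plane metric, which has constant Gaussian curvature -1.
Scaling a 2D metric by a constant c divides the Gaussian curvature by c,
so K = -1/B = -1/(1/2) = -2.0000 everywhere (the point (m, s) = (0, 8) is irrelevant:
the curvature is constant).
The requested Gaussian curvature is K = -2.0000.

-2.0000


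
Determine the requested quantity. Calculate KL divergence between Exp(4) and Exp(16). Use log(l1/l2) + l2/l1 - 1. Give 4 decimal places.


KL divergence for exponential family:
KL = log(l1/l2) + l2/l1 - 1.
log(4/16) = -1.386294.
16/4 = 4.0.
KL = -1.386294 + 4.0 - 1 = 1.6137

1.6137


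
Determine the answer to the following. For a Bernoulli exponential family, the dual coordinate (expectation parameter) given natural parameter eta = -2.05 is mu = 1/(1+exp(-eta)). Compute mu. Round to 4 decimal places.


Dual coordinate (expectation parameter) for Bernoulli:
mu = 1/(1+exp(-eta)).
eta = -2.05.
exp(-eta) = exp(2.05) = 7.767901.
mu = 1/(1+7.767901) = 0.1141

0.1141


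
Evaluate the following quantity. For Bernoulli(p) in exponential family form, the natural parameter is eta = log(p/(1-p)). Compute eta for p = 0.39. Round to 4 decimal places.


Natural parameter for Bernoulli: eta = log(p/(1-p)).
p = 0.39, 1-p = 0.61.
p/(1-p) = 0.639344.
eta = log(0.639344) = -0.4473

-0.4473


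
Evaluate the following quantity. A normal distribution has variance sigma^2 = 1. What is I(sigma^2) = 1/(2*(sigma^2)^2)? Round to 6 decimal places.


Fisher information for variance: I(sigma^2) = 1/(2*sigma^4).
sigma^2 = 1, so sigma^4 = 1.
I = 1/(2*1) = 1/2 = 0.500000

0.500000


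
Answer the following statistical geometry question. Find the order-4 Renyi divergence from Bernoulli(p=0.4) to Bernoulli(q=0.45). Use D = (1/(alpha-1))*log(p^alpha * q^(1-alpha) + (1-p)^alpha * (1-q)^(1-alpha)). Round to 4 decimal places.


Renyi divergence of order alpha between Bernoulli distributions:
D = (1/(alpha-1))*log(p^alpha * q^(1-alpha) + (1-p)^alpha * (1-q)^(1-alpha)).
alpha = 4, p = 0.4, q = 0.45.
p^alpha * q^(1-alpha) = 0.4^4 * 0.45^-3 = 0.280933.
(1-p)^alpha * (1-q)^(1-alpha) = 0.6^4 * 0.55^-3 = 0.778963.
sum = 0.280933 + 0.778963 = 1.059896.
D = (1/3)*log(1.059896) = 0.0194

0.0194


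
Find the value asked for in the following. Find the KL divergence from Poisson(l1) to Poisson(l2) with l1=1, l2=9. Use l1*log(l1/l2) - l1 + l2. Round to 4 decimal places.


KL divergence for Poisson:
KL = l1*log(l1/l2) - l1 + l2.
l1 = 1, l2 = 9.
log(1/9) = -2.197225.
l1*log(l1/l2) = 1 * -2.197225 = -2.197225.
KL = -2.197225 - 1 + 9 = 5.8028

5.8028


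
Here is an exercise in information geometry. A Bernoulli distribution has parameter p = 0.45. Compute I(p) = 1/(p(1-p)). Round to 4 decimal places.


For Bernoulli(p), Fisher information is I(p) = 1/(p*(1-p)).
p = 0.45, 1-p = 0.55.
p*(1-p) = 0.2475.
I(p) = 1/0.2475 = 4.0404

4.0404


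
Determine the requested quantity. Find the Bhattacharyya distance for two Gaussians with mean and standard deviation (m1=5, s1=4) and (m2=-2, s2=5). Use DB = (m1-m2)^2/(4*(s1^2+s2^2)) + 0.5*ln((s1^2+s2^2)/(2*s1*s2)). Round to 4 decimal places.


Bhattacharyya distance between two Gaussians:
DB = (m1-m2)^2/(4*(s1^2+s2^2)) + (1/2)*ln((s1^2+s2^2)/(2*s1*s2)).
(m1-m2)^2 = (7)^2 = 49.
s1^2+s2^2 = 16 + 25 = 41.
term1 = 49/164 = 0.29878.
term2 = 0.5*ln(41/40.0) = 0.012346.
DB = 0.29878 + 0.012346 = 0.3111

0.3111


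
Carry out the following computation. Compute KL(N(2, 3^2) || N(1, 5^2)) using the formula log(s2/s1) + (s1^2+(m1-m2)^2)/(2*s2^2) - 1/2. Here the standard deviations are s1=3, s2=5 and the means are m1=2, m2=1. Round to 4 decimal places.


KL divergence between normal distributions:
KL = log(s2/s1) + (s1^2 + (m1-m2)^2)/(2*s2^2) - 1/2.
log(5/3) = 0.510826.
(3^2 + (2-1)^2)/(2*5^2) = (9 + 1)/50 = 0.2.
KL = 0.510826 + 0.2 - 0.5 = 0.2108

0.2108


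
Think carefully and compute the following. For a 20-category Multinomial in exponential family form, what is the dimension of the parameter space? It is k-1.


Exponential family dimension calculation:
For Multinomial with k=20 categories, dim = k-1 = 19.

19


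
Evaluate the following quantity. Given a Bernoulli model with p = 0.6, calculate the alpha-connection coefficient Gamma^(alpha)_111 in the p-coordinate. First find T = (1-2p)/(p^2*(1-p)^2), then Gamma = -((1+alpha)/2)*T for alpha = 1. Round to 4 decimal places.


Skewness (Amari-Chentsov) tensor: T = (1-2p)/(p^2*(1-p)^2).
p = 0.6, 1-2p = -0.2, p^2 = 0.36, (1-p)^2 = 0.16.
T = -0.2/(0.36 * 0.16) = -3.472222.
In the p-coordinate, Gamma^(alpha) = Gamma^(0) - (alpha/2)*T with Gamma^(0) = (1/2)*g'(p) = -T/2,
so Gamma^(alpha) = -((1+alpha)/2)*T.
alpha = 1, -(1+alpha)/2 = -1.0.
Gamma = -1.0 * -3.472222 = 3.4722

3.4722


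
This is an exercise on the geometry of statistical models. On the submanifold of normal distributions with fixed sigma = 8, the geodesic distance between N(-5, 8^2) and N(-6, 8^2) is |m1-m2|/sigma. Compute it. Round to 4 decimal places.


On the fixed-variance normal subfamily, geodesic distance = |m1-m2|/sigma.
|-5 - -6| = 1.
sigma = 8.
d = 1/8 = 0.1250

0.1250


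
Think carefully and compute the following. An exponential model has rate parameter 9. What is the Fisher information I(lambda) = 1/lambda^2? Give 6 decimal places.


Fisher information for exponential: I(lambda) = 1/lambda^2.
lambda = 9, lambda^2 = 81.
I = 1/81 = 0.012346

0.012346


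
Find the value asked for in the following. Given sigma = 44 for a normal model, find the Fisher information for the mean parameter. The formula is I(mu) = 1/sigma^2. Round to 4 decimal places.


The Fisher information for the mean of a normal distribution is I(mu) = 1/sigma^2.
sigma = 44, so sigma^2 = 1936.
I(mu) = 1/1936 = 0.0005

0.0005


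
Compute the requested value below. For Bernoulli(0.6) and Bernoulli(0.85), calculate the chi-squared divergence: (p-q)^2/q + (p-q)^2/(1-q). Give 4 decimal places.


Chi-squared divergence between Bernoulli distributions:
chi^2 = (p-q)^2/q + (p-q)^2/(1-q).
p = 0.6, q = 0.85, p-q = -0.25.
(p-q)^2 = 0.0625.
term1 = 0.0625/0.85 = 0.073529.
term2 = 0.0625/0.15 = 0.416667.
chi^2 = 0.073529 + 0.416667 = 0.4902

0.4902


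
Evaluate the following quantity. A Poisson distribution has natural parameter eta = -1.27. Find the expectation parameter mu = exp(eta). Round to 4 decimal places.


Expectation parameter for Poisson exponential family:
mu = exp(eta).
eta = -1.27.
mu = exp(-1.27) = 0.2808

0.2808


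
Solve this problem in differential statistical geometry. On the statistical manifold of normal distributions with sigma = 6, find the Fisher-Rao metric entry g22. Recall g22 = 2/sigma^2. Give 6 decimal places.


For the 2-parameter normal family, the Fisher metric has:
  g11 = 1/sigma^2, g22 = 2/sigma^2.
sigma = 6, sigma^2 = 36.
g22 = 0.055556

0.055556


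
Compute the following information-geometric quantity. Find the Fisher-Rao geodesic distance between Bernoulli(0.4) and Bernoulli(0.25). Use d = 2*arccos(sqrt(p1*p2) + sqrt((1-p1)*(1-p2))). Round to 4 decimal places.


Geodesic distance on Bernoulli manifold:
d(p1,p2) = 2*arccos(sqrt(p1*p2) + sqrt((1-p1)*(1-p2))).
sqrt(p1*p2) = sqrt(0.4*0.25) = 0.316228.
sqrt((1-p1)*(1-p2)) = sqrt(0.6*0.75) = 0.67082.
arg = 0.316228 + 0.67082 = 0.987048.
d = 2*arccos(0.987048) = 0.3222

0.3222


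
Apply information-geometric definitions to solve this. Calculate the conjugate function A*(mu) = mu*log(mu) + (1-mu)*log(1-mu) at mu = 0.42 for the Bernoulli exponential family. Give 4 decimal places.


Legendre transform for Bernoulli:
A*(mu) = mu*log(mu) + (1-mu)*log(1-mu).
mu = 0.42, 1-mu = 0.58.
mu*log(mu) = 0.42*log(0.42) = -0.36435.
(1-mu)*log(1-mu) = 0.58*log(0.58) = -0.315942.
A* = -0.36435 + -0.315942 = -0.6803

-0.6803


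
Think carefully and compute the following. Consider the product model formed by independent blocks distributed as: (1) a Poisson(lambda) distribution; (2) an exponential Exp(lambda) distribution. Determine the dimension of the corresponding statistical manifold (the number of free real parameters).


The dimension of a statistical manifold equals the number of free
(independent) real parameters of the model. For a product of independent
blocks the parameter counts add.
- Poisson (lambda): 1.
- exponential (lambda): 1.
Total = 1 + 1 = 2.
Dimension = 2

2


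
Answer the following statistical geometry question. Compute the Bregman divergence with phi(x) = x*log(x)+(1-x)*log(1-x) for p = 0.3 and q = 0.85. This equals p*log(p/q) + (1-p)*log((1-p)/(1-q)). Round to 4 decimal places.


Bregman divergence with negative entropy generator:
D = p*log(p/q) + (1-p)*log((1-p)/(1-q)).
p = 0.3, q = 0.85.
p*log(p/q) = 0.3*log(0.3/0.85) = -0.312436.
(1-p)*log((1-p)/(1-q)) = 0.7*log(0.7/0.15) = 1.078312.
D = -0.312436 + 1.078312 = 0.7659

0.7659


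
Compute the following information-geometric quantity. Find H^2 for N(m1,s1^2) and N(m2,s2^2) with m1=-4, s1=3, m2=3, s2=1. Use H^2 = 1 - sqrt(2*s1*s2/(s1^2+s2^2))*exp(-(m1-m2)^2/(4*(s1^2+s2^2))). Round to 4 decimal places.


Squared Hellinger distance for Gaussians:
H^2 = 1 - sqrt(2*s1*s2/(s1^2+s2^2)) * exp(-(m1-m2)^2/(4*(s1^2+s2^2))).
s1^2 = 9, s2^2 = 1, s1^2+s2^2 = 10.
sqrt(2*3*1/(10)) = 0.774597.
(m1-m2)^2 = (-7)^2 = 49.
exp(-49/(4*10)) = exp(-1.225) = 0.293758.
H^2 = 1 - 0.774597*0.293758 = 0.7725

0.7725


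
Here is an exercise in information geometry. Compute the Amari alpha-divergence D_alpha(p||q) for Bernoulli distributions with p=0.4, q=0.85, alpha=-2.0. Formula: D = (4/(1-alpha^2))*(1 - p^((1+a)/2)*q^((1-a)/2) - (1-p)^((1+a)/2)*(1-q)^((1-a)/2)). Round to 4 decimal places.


Amari alpha-divergence:
D = (4/(1-alpha^2))*(1 - p^((1+a)/2)*q^((1-a)/2) - (1-p)^((1+a)/2)*(1-q)^((1-a)/2)).
alpha = -2.0, p = 0.4, q = 0.85.
e1 = (1+alpha)/2 = -0.5, e2 = (1-alpha)/2 = 1.5.
t1 = p^e1 * q^e2 = 0.4^-0.5 * 0.85^1.5 = 1.239077.
t2 = (1-p)^e1 * (1-q)^e2 = 0.6^-0.5 * 0.15^1.5 = 0.075.
4/(1-alpha^2) = -1.333333.
D = -1.333333*(1 - 1.239077 - 0.075) = 0.4188

0.4188


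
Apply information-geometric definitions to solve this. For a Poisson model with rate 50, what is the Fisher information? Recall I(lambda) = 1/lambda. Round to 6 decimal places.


Fisher information for Poisson: I(lambda) = 1/lambda.
lambda = 50.
I(lambda) = 1/50 = 0.020000

0.020000


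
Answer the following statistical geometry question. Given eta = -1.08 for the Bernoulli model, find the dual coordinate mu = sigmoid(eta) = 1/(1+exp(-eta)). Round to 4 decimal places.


Dual coordinate (expectation parameter) for Bernoulli:
mu = 1/(1+exp(-eta)).
eta = -1.08.
exp(-eta) = exp(1.08) = 2.94468.
mu = 1/(1+2.94468) = 0.2535

0.2535


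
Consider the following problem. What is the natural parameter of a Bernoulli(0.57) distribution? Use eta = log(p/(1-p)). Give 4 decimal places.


Natural parameter for Bernoulli: eta = log(p/(1-p)).
p = 0.57, 1-p = 0.43.
p/(1-p) = 1.325581.
eta = log(1.325581) = 0.2819

0.2819


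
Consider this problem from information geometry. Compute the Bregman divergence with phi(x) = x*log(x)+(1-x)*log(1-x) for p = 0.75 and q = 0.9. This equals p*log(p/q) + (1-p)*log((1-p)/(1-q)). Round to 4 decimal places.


Bregman divergence with negative entropy generator:
D = p*log(p/q) + (1-p)*log((1-p)/(1-q)).
p = 0.75, q = 0.9.
p*log(p/q) = 0.75*log(0.75/0.9) = -0.136741.
(1-p)*log((1-p)/(1-q)) = 0.25*log(0.25/0.1) = 0.229073.
D = -0.136741 + 0.229073 = 0.0923

0.0923


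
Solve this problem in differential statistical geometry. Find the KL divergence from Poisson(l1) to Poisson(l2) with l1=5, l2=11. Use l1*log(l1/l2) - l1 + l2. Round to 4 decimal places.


KL divergence for Poisson:
KL = l1*log(l1/l2) - l1 + l2.
l1 = 5, l2 = 11.
log(5/11) = -0.788457.
l1*log(l1/l2) = 5 * -0.788457 = -3.942287.
KL = -3.942287 - 5 + 11 = 2.0577

2.0577


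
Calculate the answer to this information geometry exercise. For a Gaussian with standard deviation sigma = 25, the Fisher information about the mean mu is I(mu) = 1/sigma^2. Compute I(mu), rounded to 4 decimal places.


The Fisher information for the mean of a normal distribution is I(mu) = 1/sigma^2.
sigma = 25, so sigma^2 = 625.
I(mu) = 1/625 = 0.0016

0.0016


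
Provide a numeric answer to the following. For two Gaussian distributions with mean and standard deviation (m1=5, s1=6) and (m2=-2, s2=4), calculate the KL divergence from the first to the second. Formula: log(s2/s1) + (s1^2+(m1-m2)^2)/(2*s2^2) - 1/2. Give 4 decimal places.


KL divergence between normal distributions:
KL = log(s2/s1) + (s1^2 + (m1-m2)^2)/(2*s2^2) - 1/2.
log(4/6) = -0.405465.
(6^2 + (5--2)^2)/(2*4^2) = (36 + 49)/32 = 2.65625.
KL = -0.405465 + 2.65625 - 0.5 = 1.7508

1.7508


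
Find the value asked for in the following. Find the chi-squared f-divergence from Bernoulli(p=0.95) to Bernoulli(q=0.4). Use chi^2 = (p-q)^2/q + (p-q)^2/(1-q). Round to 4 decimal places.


Chi-squared divergence between Bernoulli distributions:
chi^2 = (p-q)^2/q + (p-q)^2/(1-q).
p = 0.95, q = 0.4, p-q = 0.55.
(p-q)^2 = 0.3025.
term1 = 0.3025/0.4 = 0.75625.
term2 = 0.3025/0.6 = 0.504167.
chi^2 = 0.75625 + 0.504167 = 1.2604

1.2604


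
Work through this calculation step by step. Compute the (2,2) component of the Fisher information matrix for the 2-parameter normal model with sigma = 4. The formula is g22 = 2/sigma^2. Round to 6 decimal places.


For the 2-parameter normal family, the Fisher metric has:
  g11 = 1/sigma^2, g22 = 2/sigma^2.
sigma = 4, sigma^2 = 16.
g22 = 0.125000

0.125000


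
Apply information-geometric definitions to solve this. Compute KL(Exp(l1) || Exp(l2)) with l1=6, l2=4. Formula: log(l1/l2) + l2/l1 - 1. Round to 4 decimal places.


KL divergence for exponential family:
KL = log(l1/l2) + l2/l1 - 1.
log(6/4) = 0.405465.
4/6 = 0.666667.
KL = 0.405465 + 0.666667 - 1 = 0.0721

0.0721


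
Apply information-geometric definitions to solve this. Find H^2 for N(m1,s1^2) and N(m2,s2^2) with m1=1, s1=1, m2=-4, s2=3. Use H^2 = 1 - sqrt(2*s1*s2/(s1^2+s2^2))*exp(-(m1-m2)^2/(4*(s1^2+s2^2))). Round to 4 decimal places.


Squared Hellinger distance for Gaussians:
H^2 = 1 - sqrt(2*s1*s2/(s1^2+s2^2)) * exp(-(m1-m2)^2/(4*(s1^2+s2^2))).
s1^2 = 1, s2^2 = 9, s1^2+s2^2 = 10.
sqrt(2*1*3/(10)) = 0.774597.
(m1-m2)^2 = (5)^2 = 25.
exp(-25/(4*10)) = exp(-0.625) = 0.535261.
H^2 = 1 - 0.774597*0.535261 = 0.5854

0.5854


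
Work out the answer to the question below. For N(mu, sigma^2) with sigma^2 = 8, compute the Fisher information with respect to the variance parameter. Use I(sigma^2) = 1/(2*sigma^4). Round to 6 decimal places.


Fisher information for variance: I(sigma^2) = 1/(2*sigma^4).
sigma^2 = 8, so sigma^4 = 64.
I = 1/(2*64) = 1/128 = 0.007813

0.007813


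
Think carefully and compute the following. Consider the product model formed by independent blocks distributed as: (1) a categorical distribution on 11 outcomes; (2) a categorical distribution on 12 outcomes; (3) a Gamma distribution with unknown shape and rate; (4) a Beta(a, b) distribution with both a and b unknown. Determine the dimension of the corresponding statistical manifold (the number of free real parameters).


The dimension of a statistical manifold equals the number of free
(independent) real parameters of the model. For a product of independent
blocks the parameter counts add.
- categorical on 11 outcomes (probabilities sum to 1): 11-1 = 10.
- categorical on 12 outcomes (probabilities sum to 1): 12-1 = 11.
- Gamma (shape, rate): 2.
- Beta (a, b): 2.
Total = 10 + 11 + 2 + 2 = 25.
Dimension = 25

25


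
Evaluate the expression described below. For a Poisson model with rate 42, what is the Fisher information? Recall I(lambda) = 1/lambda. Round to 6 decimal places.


Fisher information for Poisson: I(lambda) = 1/lambda.
lambda = 42.
I(lambda) = 1/42 = 0.023810

0.023810


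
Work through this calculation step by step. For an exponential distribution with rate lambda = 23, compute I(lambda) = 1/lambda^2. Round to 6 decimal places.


Fisher information for exponential: I(lambda) = 1/lambda^2.
lambda = 23, lambda^2 = 529.
I = 1/529 = 0.001890

0.001890


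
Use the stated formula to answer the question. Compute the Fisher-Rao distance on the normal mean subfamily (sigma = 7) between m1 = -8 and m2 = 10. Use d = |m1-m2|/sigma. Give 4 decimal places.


On the fixed-variance normal subfamily, geodesic distance = |m1-m2|/sigma.
|-8 - 10| = 18.
sigma = 7.
d = 18/7 = 2.5714

2.5714


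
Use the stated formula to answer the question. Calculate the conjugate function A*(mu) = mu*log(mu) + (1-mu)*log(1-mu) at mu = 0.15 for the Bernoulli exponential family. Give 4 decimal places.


Legendre transform for Bernoulli:
A*(mu) = mu*log(mu) + (1-mu)*log(1-mu).
mu = 0.15, 1-mu = 0.85.
mu*log(mu) = 0.15*log(0.15) = -0.284568.
(1-mu)*log(1-mu) = 0.85*log(0.85) = -0.138141.
A* = -0.284568 + -0.138141 = -0.4227

-0.4227


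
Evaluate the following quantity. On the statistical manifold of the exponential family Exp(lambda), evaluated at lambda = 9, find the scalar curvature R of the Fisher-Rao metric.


This family has a single free parameter, so its statistical manifold
is 1-dimensional. The Riemann curvature tensor of any 1-dimensional
Riemannian manifold vanishes identically, so R = 0.

0


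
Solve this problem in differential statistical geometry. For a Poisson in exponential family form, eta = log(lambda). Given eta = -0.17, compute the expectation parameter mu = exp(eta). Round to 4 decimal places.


Expectation parameter for Poisson exponential family:
mu = exp(eta).
eta = -0.17.
mu = exp(-0.17) = 0.8437

0.8437


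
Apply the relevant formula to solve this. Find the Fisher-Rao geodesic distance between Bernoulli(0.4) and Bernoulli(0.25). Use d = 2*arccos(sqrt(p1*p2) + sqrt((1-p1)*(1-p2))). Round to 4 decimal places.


Geodesic distance on Bernoulli manifold:
d(p1,p2) = 2*arccos(sqrt(p1*p2) + sqrt((1-p1)*(1-p2))).
sqrt(p1*p2) = sqrt(0.4*0.25) = 0.316228.
sqrt((1-p1)*(1-p2)) = sqrt(0.6*0.75) = 0.67082.
arg = 0.316228 + 0.67082 = 0.987048.
d = 2*arccos(0.987048) = 0.3222

0.3222


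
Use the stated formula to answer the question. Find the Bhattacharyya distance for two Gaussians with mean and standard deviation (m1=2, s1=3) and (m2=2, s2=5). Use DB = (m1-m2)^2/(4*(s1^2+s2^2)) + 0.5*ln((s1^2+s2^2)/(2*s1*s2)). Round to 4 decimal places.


Bhattacharyya distance between two Gaussians:
DB = (m1-m2)^2/(4*(s1^2+s2^2)) + (1/2)*ln((s1^2+s2^2)/(2*s1*s2)).
(m1-m2)^2 = (0)^2 = 0.
s1^2+s2^2 = 9 + 25 = 34.
term1 = 0/136 = 0.0.
term2 = 0.5*ln(34/30.0) = 0.062582.
DB = 0.0 + 0.062582 = 0.0626

0.0626


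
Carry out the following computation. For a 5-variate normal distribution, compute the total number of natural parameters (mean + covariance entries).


Exponential family dimension calculation:
For 5-dim MVN: mean has 5 params, covariance has 5*6/2 = 15 unique entries.
Total dim = 5 + 15 = 20.

20


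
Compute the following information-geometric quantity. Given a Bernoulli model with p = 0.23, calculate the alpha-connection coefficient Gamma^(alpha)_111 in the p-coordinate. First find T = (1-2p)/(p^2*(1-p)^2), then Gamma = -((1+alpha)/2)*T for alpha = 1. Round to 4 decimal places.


Skewness (Amari-Chentsov) tensor: T = (1-2p)/(p^2*(1-p)^2).
p = 0.23, 1-2p = 0.54, p^2 = 0.0529, (1-p)^2 = 0.5929.
T = 0.54/(0.0529 * 0.5929) = 17.216967.
In the p-coordinate, Gamma^(alpha) = Gamma^(0) - (alpha/2)*T with Gamma^(0) = (1/2)*g'(p) = -T/2,
so Gamma^(alpha) = -((1+alpha)/2)*T.
alpha = 1, -(1+alpha)/2 = -1.0.
Gamma = -1.0 * 17.216967 = -17.2170

-17.2170


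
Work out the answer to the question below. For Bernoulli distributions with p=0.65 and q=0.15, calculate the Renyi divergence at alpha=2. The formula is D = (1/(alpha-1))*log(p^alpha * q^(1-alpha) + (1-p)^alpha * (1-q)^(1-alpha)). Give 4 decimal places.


Renyi divergence of order alpha between Bernoulli distributions:
D = (1/(alpha-1))*log(p^alpha * q^(1-alpha) + (1-p)^alpha * (1-q)^(1-alpha)).
alpha = 2, p = 0.65, q = 0.15.
p^alpha * q^(1-alpha) = 0.65^2 * 0.15^-1 = 2.816667.
(1-p)^alpha * (1-q)^(1-alpha) = 0.35^2 * 0.85^-1 = 0.144118.
sum = 2.816667 + 0.144118 = 2.960784.
D = (1/1)*log(2.960784) = 1.0855

1.0855


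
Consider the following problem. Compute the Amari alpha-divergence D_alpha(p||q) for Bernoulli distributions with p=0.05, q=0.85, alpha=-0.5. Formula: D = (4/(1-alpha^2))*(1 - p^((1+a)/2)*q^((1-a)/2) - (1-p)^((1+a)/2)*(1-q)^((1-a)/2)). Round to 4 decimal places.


Amari alpha-divergence:
D = (4/(1-alpha^2))*(1 - p^((1+a)/2)*q^((1-a)/2) - (1-p)^((1+a)/2)*(1-q)^((1-a)/2)).
alpha = -0.5, p = 0.05, q = 0.85.
e1 = (1+alpha)/2 = 0.25, e2 = (1-alpha)/2 = 0.75.
t1 = p^e1 * q^e2 = 0.05^0.25 * 0.85^0.75 = 0.418607.
t2 = (1-p)^e1 * (1-q)^e2 = 0.95^0.25 * 0.15^0.75 = 0.237957.
4/(1-alpha^2) = 5.333333.
D = 5.333333*(1 - 0.418607 - 0.237957) = 1.8317

1.8317


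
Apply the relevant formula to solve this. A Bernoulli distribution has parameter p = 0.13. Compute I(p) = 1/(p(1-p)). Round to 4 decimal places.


For Bernoulli(p), Fisher information is I(p) = 1/(p*(1-p)).
p = 0.13, 1-p = 0.87.
p*(1-p) = 0.1131.
I(p) = 1/0.1131 = 8.8417

8.8417


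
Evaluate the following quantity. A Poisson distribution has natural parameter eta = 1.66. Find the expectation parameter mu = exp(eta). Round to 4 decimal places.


Expectation parameter for Poisson exponential family:
mu = exp(eta).
eta = 1.66.
mu = exp(1.66) = 5.2593

5.2593


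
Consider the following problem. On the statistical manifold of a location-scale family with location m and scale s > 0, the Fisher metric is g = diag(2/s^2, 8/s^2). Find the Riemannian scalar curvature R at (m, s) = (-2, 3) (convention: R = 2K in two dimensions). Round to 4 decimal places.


The metric has the form g = (A dm^2 + B ds^2)/s^2 with A = 2, B = 8.
Substitute u = sqrt(A/B)*m: g = B*(du^2 + ds^2)/s^2, i.e. B times the
Poincare upper half-plane metric, which has constant Gaussian curvature -1.
Scaling a 2D metric by a constant c divides the Gaussian curvature by c,
so K = -1/B = -1/(8) = -0.1250 everywhere (the point (m, s) = (-2, 3) is irrelevant:
the curvature is constant).
Scalar curvature in dimension 2: R = 2K = -2/(8) = -0.2500.

-0.2500


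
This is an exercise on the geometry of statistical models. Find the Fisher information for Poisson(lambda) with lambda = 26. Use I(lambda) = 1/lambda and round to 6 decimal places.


Fisher information for Poisson: I(lambda) = 1/lambda.
lambda = 26.
I(lambda) = 1/26 = 0.038462

0.038462


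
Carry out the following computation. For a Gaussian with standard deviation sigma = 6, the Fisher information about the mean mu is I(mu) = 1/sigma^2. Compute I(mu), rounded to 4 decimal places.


The Fisher information for the mean of a normal distribution is I(mu) = 1/sigma^2.
sigma = 6, so sigma^2 = 36.
I(mu) = 1/36 = 0.0278

0.0278


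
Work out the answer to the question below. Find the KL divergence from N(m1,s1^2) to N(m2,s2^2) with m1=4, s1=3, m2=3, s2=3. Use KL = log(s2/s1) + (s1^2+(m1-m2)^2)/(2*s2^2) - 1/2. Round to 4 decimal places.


KL divergence between normal distributions:
KL = log(s2/s1) + (s1^2 + (m1-m2)^2)/(2*s2^2) - 1/2.
log(3/3) = 0.0.
(3^2 + (4-3)^2)/(2*3^2) = (9 + 1)/18 = 0.555556.
KL = 0.0 + 0.555556 - 0.5 = 0.0556

0.0556


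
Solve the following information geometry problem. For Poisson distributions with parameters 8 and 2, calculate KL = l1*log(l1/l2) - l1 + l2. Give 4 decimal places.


KL divergence for Poisson:
KL = l1*log(l1/l2) - l1 + l2.
l1 = 8, l2 = 2.
log(8/2) = 1.386294.
l1*log(l1/l2) = 8 * 1.386294 = 11.090355.
KL = 11.090355 - 8 + 2 = 5.0904

5.0904


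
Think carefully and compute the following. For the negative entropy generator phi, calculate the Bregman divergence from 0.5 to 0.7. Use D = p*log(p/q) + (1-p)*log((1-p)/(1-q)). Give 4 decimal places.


Bregman divergence with negative entropy generator:
D = p*log(p/q) + (1-p)*log((1-p)/(1-q)).
p = 0.5, q = 0.7.
p*log(p/q) = 0.5*log(0.5/0.7) = -0.168236.
(1-p)*log((1-p)/(1-q)) = 0.5*log(0.5/0.3) = 0.255413.
D = -0.168236 + 0.255413 = 0.0872

0.0872


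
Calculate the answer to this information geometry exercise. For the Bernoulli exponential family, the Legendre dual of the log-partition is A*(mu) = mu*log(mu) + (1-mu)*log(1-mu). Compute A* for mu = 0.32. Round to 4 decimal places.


Legendre transform for Bernoulli:
A*(mu) = mu*log(mu) + (1-mu)*log(1-mu).
mu = 0.32, 1-mu = 0.68.
mu*log(mu) = 0.32*log(0.32) = -0.364619.
(1-mu)*log(1-mu) = 0.68*log(0.68) = -0.26225.
A* = -0.364619 + -0.26225 = -0.6269

-0.6269


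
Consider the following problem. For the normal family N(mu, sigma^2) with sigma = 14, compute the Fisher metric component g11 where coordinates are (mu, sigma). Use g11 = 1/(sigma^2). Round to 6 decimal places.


For the 2-parameter normal family, the Fisher metric has:
  g11 = 1/sigma^2, g22 = 2/sigma^2.
sigma = 14, sigma^2 = 196.
g11 = 0.005102

0.005102


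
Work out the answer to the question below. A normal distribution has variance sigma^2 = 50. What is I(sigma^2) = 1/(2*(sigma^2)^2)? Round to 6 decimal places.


Fisher information for variance: I(sigma^2) = 1/(2*sigma^4).
sigma^2 = 50, so sigma^4 = 2500.
I = 1/(2*2500) = 1/5000 = 0.000200

0.000200


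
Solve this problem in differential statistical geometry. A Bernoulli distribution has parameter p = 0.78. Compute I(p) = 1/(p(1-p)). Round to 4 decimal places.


For Bernoulli(p), Fisher information is I(p) = 1/(p*(1-p)).
p = 0.78, 1-p = 0.22.
p*(1-p) = 0.1716.
I(p) = 1/0.1716 = 5.8275

5.8275


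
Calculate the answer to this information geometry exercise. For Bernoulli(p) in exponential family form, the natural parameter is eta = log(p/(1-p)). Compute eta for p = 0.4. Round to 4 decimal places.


Natural parameter for Bernoulli: eta = log(p/(1-p)).
p = 0.4, 1-p = 0.6.
p/(1-p) = 0.666667.
eta = log(0.666667) = -0.4055

-0.4055


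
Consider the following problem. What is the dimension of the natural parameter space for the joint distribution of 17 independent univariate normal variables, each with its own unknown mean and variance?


Exponential family dimension calculation:
Each univariate normal has two natural parameters (mu/sigma^2 and -1/(2 sigma^2)).
With 17 independent components, dim = 2 * 17 = 34.

34


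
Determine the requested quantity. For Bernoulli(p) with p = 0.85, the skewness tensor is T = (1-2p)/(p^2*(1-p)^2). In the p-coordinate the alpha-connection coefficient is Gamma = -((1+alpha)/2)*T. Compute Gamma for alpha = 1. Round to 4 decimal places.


Skewness (Amari-Chentsov) tensor: T = (1-2p)/(p^2*(1-p)^2).
p = 0.85, 1-2p = -0.7, p^2 = 0.7225, (1-p)^2 = 0.0225.
T = -0.7/(0.7225 * 0.0225) = -43.060361.
In the p-coordinate, Gamma^(alpha) = Gamma^(0) - (alpha/2)*T with Gamma^(0) = (1/2)*g'(p) = -T/2,
so Gamma^(alpha) = -((1+alpha)/2)*T.
alpha = 1, -(1+alpha)/2 = -1.0.
Gamma = -1.0 * -43.060361 = 43.0604

43.0604


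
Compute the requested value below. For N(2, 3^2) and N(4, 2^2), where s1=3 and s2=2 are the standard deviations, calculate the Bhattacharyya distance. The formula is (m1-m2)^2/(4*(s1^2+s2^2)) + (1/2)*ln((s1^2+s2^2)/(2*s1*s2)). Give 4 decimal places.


Bhattacharyya distance between two Gaussians:
DB = (m1-m2)^2/(4*(s1^2+s2^2)) + (1/2)*ln((s1^2+s2^2)/(2*s1*s2)).
(m1-m2)^2 = (-2)^2 = 4.
s1^2+s2^2 = 9 + 4 = 13.
term1 = 4/52 = 0.076923.
term2 = 0.5*ln(13/12.0) = 0.040021.
DB = 0.076923 + 0.040021 = 0.1169

0.1169


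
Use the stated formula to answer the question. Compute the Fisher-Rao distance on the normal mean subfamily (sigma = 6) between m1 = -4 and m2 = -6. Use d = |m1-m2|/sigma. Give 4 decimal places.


On the fixed-variance normal subfamily, geodesic distance = |m1-m2|/sigma.
|-4 - -6| = 2.
sigma = 6.
d = 2/6 = 0.3333

0.3333


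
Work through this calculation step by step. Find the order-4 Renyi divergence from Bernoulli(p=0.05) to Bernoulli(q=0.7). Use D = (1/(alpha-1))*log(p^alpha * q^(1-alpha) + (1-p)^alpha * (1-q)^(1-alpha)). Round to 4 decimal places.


Renyi divergence of order alpha between Bernoulli distributions:
D = (1/(alpha-1))*log(p^alpha * q^(1-alpha) + (1-p)^alpha * (1-q)^(1-alpha)).
alpha = 4, p = 0.05, q = 0.7.
p^alpha * q^(1-alpha) = 0.05^4 * 0.7^-3 = 1.8e-05.
(1-p)^alpha * (1-q)^(1-alpha) = 0.95^4 * 0.3^-3 = 30.166898.
sum = 1.8e-05 + 30.166898 = 30.166916.
D = (1/3)*log(30.166916) = 1.1356

1.1356


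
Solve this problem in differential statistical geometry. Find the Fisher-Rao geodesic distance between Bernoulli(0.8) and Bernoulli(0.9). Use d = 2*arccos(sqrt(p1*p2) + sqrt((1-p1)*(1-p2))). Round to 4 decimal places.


Geodesic distance on Bernoulli manifold:
d(p1,p2) = 2*arccos(sqrt(p1*p2) + sqrt((1-p1)*(1-p2))).
sqrt(p1*p2) = sqrt(0.8*0.9) = 0.848528.
sqrt((1-p1)*(1-p2)) = sqrt(0.2*0.1) = 0.141421.
arg = 0.848528 + 0.141421 = 0.989949.
d = 2*arccos(0.989949) = 0.2838

0.2838


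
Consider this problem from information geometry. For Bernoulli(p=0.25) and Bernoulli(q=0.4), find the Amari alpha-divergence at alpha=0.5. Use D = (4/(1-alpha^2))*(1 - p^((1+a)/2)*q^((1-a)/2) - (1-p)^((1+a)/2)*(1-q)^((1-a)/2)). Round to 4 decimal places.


Amari alpha-divergence:
D = (4/(1-alpha^2))*(1 - p^((1+a)/2)*q^((1-a)/2) - (1-p)^((1+a)/2)*(1-q)^((1-a)/2)).
alpha = 0.5, p = 0.25, q = 0.4.
e1 = (1+alpha)/2 = 0.75, e2 = (1-alpha)/2 = 0.25.
t1 = p^e1 * q^e2 = 0.25^0.75 * 0.4^0.25 = 0.281171.
t2 = (1-p)^e1 * (1-q)^e2 = 0.75^0.75 * 0.6^0.25 = 0.709306.
4/(1-alpha^2) = 5.333333.
D = 5.333333*(1 - 0.281171 - 0.709306) = 0.0508

0.0508


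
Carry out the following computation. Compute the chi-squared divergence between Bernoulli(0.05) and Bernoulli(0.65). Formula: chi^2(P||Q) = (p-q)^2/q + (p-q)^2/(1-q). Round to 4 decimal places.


Chi-squared divergence between Bernoulli distributions:
chi^2 = (p-q)^2/q + (p-q)^2/(1-q).
p = 0.05, q = 0.65, p-q = -0.6.
(p-q)^2 = 0.36.
term1 = 0.36/0.65 = 0.553846.
term2 = 0.36/0.35 = 1.028571.
chi^2 = 0.553846 + 1.028571 = 1.5824

1.5824


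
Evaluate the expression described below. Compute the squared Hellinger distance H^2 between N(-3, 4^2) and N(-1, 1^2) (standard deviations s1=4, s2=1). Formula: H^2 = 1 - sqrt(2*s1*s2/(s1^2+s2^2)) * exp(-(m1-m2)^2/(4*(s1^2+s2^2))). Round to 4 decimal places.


Squared Hellinger distance for Gaussians:
H^2 = 1 - sqrt(2*s1*s2/(s1^2+s2^2)) * exp(-(m1-m2)^2/(4*(s1^2+s2^2))).
s1^2 = 16, s2^2 = 1, s1^2+s2^2 = 17.
sqrt(2*4*1/(17)) = 0.685994.
(m1-m2)^2 = (-2)^2 = 4.
exp(-4/(4*17)) = exp(-0.058824) = 0.942873.
H^2 = 1 - 0.685994*0.942873 = 0.3532

0.3532


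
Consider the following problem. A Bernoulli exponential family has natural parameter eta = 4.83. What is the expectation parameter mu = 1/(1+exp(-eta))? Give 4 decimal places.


Dual coordinate (expectation parameter) for Bernoulli:
mu = 1/(1+exp(-eta)).
eta = 4.83.
exp(-eta) = exp(-4.83) = 0.007987.
mu = 1/(1+0.007987) = 0.9921

0.9921


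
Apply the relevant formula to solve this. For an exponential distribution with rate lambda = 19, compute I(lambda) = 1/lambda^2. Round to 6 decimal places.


Fisher information for exponential: I(lambda) = 1/lambda^2.
lambda = 19, lambda^2 = 361.
I = 1/361 = 0.002770

0.002770


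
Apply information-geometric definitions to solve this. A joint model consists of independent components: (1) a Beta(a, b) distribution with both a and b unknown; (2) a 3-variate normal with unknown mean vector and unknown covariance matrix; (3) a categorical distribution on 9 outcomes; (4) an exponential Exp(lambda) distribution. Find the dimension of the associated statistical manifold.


The dimension of a statistical manifold equals the number of free
(independent) real parameters of the model. For a product of independent
blocks the parameter counts add.
- Beta (a, b): 2.
- 3-variate normal: 3 (mean) + 3*4/2 = 6 (symmetric covariance) = 9.
- categorical on 9 outcomes (probabilities sum to 1): 9-1 = 8.
- exponential (lambda): 1.
Total = 2 + 9 + 8 + 1 = 20.
Dimension = 20

20
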